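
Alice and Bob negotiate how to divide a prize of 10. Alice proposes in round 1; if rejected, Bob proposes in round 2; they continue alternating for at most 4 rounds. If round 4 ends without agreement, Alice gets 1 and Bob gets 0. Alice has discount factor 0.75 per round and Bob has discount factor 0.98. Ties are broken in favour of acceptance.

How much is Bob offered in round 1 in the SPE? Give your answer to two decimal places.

8.93

By backward induction:
Round 4 (Bob proposes): Alice gets 1 if talks fail, so Bob offers 1 and keeps 9.
Round 3 (Alice proposes): Bob can get 9 next round, worth 0.98 × 9 = 8.82 now. Alice offers 8.82 and keeps 10 − 8.82 = 1.18.
Round 2 (Bob proposes): Alice can get 1.18 next round, worth 0.75 × 1.18 = 0.885 now; Bob offers that and keeps 9.115.
Round 1 (Alice proposes): Bob can get 9.115 next round, worth 0.98 × 9.115 = 8.9327 now; Alice offers that and keeps 1.0673.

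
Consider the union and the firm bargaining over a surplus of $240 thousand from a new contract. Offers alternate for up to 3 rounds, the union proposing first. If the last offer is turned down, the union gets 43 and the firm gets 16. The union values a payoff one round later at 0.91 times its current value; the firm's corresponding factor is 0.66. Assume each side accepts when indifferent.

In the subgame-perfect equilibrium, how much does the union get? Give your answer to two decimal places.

216.13

Solve by backward induction from round 3.
Round 3 (the union proposes): the firm gets 16 if talks fail, so the union offers 16 and keeps 224.
Round 2 (the firm proposes): the union can get 224 next round, worth 0.91 × 224 = 203.84 now; the firm offers that and keeps 36.16.
Round 1 (the union proposes): the firm can get 36.16 next round, worth 0.66 × 36.16 = 23.8656 now. The union offers 23.8656 and keeps 240 − 23.8656 = 216.1344.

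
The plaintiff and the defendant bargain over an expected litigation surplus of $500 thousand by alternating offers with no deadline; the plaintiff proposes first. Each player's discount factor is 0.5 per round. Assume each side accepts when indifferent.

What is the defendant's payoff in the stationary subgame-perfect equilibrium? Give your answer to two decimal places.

166.67

When the plaintiff proposes, the defendant accepts any offer worth at least 0.5 times what the defendant would get by proposing next round; and vice versa.
This gives x = 500 − 0.5y and y = 500 − 0.5x, where x and y are each side's share when it proposes.
Hence (1 − 0.5·0.5)x = 500(1 − 0.5), i.e. 0.75·x = 250.
x ≈ 333.3333; the defendant's share is 500 − x ≈ 166.6667.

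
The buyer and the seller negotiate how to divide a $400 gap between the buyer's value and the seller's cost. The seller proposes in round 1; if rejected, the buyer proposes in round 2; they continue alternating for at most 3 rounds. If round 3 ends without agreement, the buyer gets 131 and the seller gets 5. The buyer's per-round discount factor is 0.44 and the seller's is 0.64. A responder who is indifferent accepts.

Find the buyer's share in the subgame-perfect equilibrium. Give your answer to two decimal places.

Round 3 (the seller proposes): the buyer gets 131 if talks fail, so the seller offers 131 and keeps 269.
Round 2 (the buyer proposes): the seller can get 269 next round, worth 0.64 × 269 = 172.16 now; the buyer offers that and keeps 227.84.
Round 1 (the seller proposes): the buyer can get 227.84 next round, worth 0.44 × 227.84 = 100.2496 now. The seller offers 100.2496 and keeps 400 − 100.2496 = 299.7504.

100.25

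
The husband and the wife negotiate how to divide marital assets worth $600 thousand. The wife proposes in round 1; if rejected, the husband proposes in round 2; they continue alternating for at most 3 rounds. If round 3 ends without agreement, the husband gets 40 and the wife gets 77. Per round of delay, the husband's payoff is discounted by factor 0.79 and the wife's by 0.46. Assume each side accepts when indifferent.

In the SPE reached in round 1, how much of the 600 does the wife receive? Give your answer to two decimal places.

329.50

By backward induction:
Round 3 (the wife proposes): the husband gets 40 if talks fail, so the wife offers 40 and keeps 560.
Round 2 (the husband proposes): the wife can get 560 next round, worth 0.46 × 560 = 257.6 now; the husband offers that and keeps 342.4.
Round 1 (the wife proposes): the husband can get 342.4 next round, worth 0.79 × 342.4 = 270.496 now; the wife offers that and keeps 329.504.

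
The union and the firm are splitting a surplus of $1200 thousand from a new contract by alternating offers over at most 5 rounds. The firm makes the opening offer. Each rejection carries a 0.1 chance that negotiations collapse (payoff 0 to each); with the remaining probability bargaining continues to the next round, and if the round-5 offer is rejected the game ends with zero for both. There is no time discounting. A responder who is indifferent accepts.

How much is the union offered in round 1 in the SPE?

Round 5 (the firm proposes): the union will accept anything ≥ 0, so the firm offers 0 and keeps 1200.
Round 4 (the union proposes): rejecting gives the firm an expected 0.9 × 1200 = 1080, so the union offers 1080, keeping 120.
Round 3 (the firm proposes): rejecting gives the union an expected 0.9 × 120 = 108; the firm offers that and keeps 1092.
Round 2 (the union proposes): rejecting gives the firm an expected 0.9 × 1092 = 982.8; the union offers that and keeps 217.2.
Round 1 (the firm proposes): rejecting gives the union an expected 0.9 × 217.2 = 195.48; the firm offers that and keeps 1004.52.

195.48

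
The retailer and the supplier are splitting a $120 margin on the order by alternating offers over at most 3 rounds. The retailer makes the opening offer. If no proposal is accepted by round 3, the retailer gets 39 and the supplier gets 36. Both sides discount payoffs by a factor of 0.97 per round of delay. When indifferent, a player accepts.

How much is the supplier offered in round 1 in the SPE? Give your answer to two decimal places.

Round 3 (the retailer proposes): the supplier gets 36 if talks fail, so the retailer offers 36 and keeps 84.
Round 2 (the supplier proposes): the retailer can get 84 next round, worth 0.97 × 84 = 81.48 now, so the supplier offers 81.48, keeping 38.52.
Round 1 (the retailer proposes): the supplier can get 38.52 next round, worth 0.97 × 38.52 = 37.3644 now; the retailer offers that and keeps 82.6356.

37.36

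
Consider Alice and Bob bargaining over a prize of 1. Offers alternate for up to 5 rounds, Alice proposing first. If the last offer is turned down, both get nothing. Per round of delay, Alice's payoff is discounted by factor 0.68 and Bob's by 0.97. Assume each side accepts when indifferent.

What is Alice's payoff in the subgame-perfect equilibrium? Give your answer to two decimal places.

0.48

Round 5 (Alice proposes): rejection yields 0 for Bob; Alice offers 0 and keeps 1.
Round 4 (Bob proposes): Alice can get 1 next round, worth 0.68 × 1 = 0.68 now. Bob offers 0.68 and keeps 1 − 0.68 = 0.32.
Round 3 (Alice proposes): Bob can get 0.32 next round, worth 0.97 × 0.32 = 0.3104 now. Alice offers 0.3104 and keeps 1 − 0.3104 = 0.6896.
Round 2 (Bob proposes): Alice can get 0.6896 next round, worth 0.68 × 0.6896 = 0.468928 now, so Bob offers 0.468928, keeping 0.531072.
Round 1 (Alice proposes): Bob can get 0.531072 next round, worth 0.97 × 0.531072 = 0.51513984 now, so Alice offers 0.51513984, keeping 0.48486016.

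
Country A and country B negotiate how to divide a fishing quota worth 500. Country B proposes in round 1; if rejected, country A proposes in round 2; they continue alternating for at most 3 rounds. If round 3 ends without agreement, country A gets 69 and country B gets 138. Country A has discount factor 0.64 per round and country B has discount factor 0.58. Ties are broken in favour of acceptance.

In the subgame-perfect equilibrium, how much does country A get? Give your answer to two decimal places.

Solve by backward induction from round 3.
Round 3 (country B proposes): country A gets 69 if talks fail, so country B offers 69 and keeps 431.
Round 2 (country A proposes): country B can get 431 next round, worth 0.58 × 431 = 249.98 now. Country A offers 249.98 and keeps 500 − 249.98 = 250.02.
Round 1 (country B proposes): country A can get 250.02 next round, worth 0.64 × 250.02 = 160.0128 now. Country B offers 160.0128 and keeps 500 − 160.0128 = 339.9872.

160.01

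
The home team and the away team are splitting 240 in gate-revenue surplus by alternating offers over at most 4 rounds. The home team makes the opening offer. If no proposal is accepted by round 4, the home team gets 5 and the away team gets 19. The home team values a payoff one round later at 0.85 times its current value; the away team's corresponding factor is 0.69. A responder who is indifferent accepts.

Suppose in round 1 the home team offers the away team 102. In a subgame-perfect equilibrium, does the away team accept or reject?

Round 4 (the away team proposes): the home team gets 5 if talks fail, so the away team offers 5 and keeps 235.
Round 3 (the home team proposes): the away team can get 235 next round, worth 0.69 × 235 = 162.15 now. The home team offers 162.15 and keeps 240 − 162.15 = 77.85.
Round 2 (the away team proposes): the home team can get 77.85 next round, worth 0.85 × 77.85 = 66.1725 now; the away team offers that and keeps 173.8275.
So by rejecting in round 1, the away team gets 173.8275 next round, worth 0.69 × 173.8275 = 119.940975 now.
Offer 102 < 119.940975, so the away team rejects.

Reject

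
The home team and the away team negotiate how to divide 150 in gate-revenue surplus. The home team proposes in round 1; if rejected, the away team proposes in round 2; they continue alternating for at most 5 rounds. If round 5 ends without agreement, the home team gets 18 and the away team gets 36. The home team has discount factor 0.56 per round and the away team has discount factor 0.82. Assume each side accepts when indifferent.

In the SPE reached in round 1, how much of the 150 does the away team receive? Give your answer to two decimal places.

86.56

Solve by backward induction from round 5.
Round 5 (the home team proposes): the away team gets 36 if talks fail, so the home team offers 36 and keeps 114.
Round 4 (the away team proposes): the home team can get 114 next round, worth 0.56 × 114 = 63.84 now. The away team offers 63.84 and keeps 150 − 63.84 = 86.16.
Round 3 (the home team proposes): the away team can get 86.16 next round, worth 0.82 × 86.16 = 70.6512 now; the home team offers that and keeps 79.3488.
Round 2 (the away team proposes): the home team can get 79.3488 next round, worth 0.56 × 79.3488 = 44.435328 now. The away team offers 44.435328 and keeps 150 − 44.435328 = 105.564672.
Round 1 (the home team proposes): the away team can get 105.564672 next round, worth 0.82 × 105.564672 = 86.56303104 now. The home team offers 86.56303104 and keeps 150 − 86.56303104 = 63.43696896.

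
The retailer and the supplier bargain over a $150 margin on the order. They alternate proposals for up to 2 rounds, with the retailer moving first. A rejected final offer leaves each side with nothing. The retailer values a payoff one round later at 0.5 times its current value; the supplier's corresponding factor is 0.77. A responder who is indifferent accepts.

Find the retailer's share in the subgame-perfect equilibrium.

34.5

Work backward from the last round.
Round 2 (the supplier proposes): rejection yields 0 for the retailer; the supplier offers 0 and keeps 150.
Round 1 (the retailer proposes): the supplier can get 150 next round, worth 0.77 × 150 = 115.5 now; the retailer offers that and keeps 34.5.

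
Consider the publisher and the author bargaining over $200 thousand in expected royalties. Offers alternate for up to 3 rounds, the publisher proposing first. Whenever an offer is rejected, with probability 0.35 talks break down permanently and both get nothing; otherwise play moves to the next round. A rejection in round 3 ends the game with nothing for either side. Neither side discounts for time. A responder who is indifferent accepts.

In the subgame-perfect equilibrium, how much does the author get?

45.5

Round 3 (the publisher proposes): the author will accept anything ≥ 0, so the publisher offers 0 and keeps 200.
Round 2 (the author proposes): rejecting gives the publisher an expected 0.65 × 200 = 130; the author offers that and keeps 70.
Round 1 (the publisher proposes): rejecting gives the author an expected 0.65 × 70 = 45.5, so the publisher offers 45.5, keeping 154.5.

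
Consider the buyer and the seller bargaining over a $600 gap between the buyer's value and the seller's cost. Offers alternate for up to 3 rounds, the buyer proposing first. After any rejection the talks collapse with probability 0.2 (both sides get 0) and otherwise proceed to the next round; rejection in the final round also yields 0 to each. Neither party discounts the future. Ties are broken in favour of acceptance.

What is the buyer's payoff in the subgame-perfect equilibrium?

Round 3 (the buyer proposes): the seller will accept anything ≥ 0, so the buyer offers 0 and keeps 600.
Round 2 (the seller proposes): rejecting gives the buyer an expected 0.8 × 600 = 480; the seller offers that and keeps 120.
Round 1 (the buyer proposes): rejecting gives the seller an expected 0.8 × 120 = 96; the buyer offers that and keeps 504.

504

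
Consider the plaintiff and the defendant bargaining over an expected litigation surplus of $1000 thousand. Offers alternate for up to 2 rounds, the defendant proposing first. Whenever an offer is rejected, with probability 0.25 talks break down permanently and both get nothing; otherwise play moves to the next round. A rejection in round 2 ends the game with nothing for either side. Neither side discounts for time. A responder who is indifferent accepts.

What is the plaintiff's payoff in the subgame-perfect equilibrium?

750

Round 2 (the plaintiff proposes): rejection yields 0 for the defendant; the plaintiff offers 0 and keeps 1000.
Round 1 (the defendant proposes): rejecting gives the plaintiff an expected 0.75 × 1000 = 750, so the defendant offers 750, keeping 250.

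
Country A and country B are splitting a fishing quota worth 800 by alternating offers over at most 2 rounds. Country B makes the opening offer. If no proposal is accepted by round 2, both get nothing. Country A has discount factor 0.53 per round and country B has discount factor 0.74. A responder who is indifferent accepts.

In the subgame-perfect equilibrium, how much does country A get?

Solve by backward induction from round 2.
Round 2 (country A proposes): country B will accept anything ≥ 0, so country A offers 0 and keeps 800.
Round 1 (country B proposes): country A can get 800 next round, worth 0.53 × 800 = 424 now; country B offers that and keeps 376.

424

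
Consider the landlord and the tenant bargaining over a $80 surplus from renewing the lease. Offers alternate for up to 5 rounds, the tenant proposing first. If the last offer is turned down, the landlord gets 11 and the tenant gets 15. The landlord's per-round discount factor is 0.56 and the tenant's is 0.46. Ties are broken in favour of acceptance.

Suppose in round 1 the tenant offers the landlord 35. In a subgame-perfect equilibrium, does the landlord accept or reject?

Accept

Work out the landlord's continuation value if the offer is rejected.
Round 5 (the tenant proposes): the landlord gets 11 if talks fail, so the tenant offers 11 and keeps 69.
Round 4 (the landlord proposes): the tenant can get 69 next round, worth 0.46 × 69 = 31.74 now; the landlord offers that and keeps 48.26.
Round 3 (the tenant proposes): the landlord can get 48.26 next round, worth 0.56 × 48.26 = 27.0256 now. The tenant offers 27.0256 and keeps 80 − 27.0256 = 52.9744.
Round 2 (the landlord proposes): the tenant can get 52.9744 next round, worth 0.46 × 52.9744 = 24.368224 now, so the landlord offers 24.368224, keeping 55.631776.
So by rejecting in round 1, the landlord gets 55.631776 next round, worth 0.56 × 55.631776 = 31.15379456 now.
Offer 35 ≥ 31.15379456, so the landlord accepts.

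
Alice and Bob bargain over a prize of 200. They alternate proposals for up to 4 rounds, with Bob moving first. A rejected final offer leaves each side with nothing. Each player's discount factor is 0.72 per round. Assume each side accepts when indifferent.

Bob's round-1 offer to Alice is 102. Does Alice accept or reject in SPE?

Reject

Round 4 (Alice proposes): Bob will accept anything ≥ 0, so Alice offers 0 and keeps 200.
Round 3 (Bob proposes): Alice can get 200 next round, worth 0.72 × 200 = 144 now. Bob offers 144 and keeps 200 − 144 = 56.
Round 2 (Alice proposes): Bob can get 56 next round, worth 0.72 × 56 = 40.32 now, so Alice offers 40.32, keeping 159.68.
So by rejecting in round 1, Alice gets 159.68 next round, worth 0.72 × 159.68 = 114.9696 now.
Offer 102 < 114.9696, so Alice rejects.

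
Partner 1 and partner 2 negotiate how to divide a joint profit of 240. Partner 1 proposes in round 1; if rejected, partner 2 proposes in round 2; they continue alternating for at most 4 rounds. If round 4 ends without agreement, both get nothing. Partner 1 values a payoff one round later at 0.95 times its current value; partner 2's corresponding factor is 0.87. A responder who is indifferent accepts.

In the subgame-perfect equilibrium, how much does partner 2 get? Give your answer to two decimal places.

183.01

Solve by backward induction from round 4.
Round 4 (partner 2 proposes): rejection yields 0 for partner 1; partner 2 offers 0 and keeps 240.
Round 3 (partner 1 proposes): partner 2 can get 240 next round, worth 0.87 × 240 = 208.8 now, so partner 1 offers 208.8, keeping 31.2.
Round 2 (partner 2 proposes): partner 1 can get 31.2 next round, worth 0.95 × 31.2 = 29.64 now; partner 2 offers that and keeps 210.36.
Round 1 (partner 1 proposes): partner 2 can get 210.36 next round, worth 0.87 × 210.36 = 183.0132 now; partner 1 offers that and keeps 56.9868.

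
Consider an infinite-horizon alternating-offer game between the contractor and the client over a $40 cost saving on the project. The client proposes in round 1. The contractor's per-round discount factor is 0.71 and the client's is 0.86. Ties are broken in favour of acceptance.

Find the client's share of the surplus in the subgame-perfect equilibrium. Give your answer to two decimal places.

29.79

When the client proposes, the contractor accepts any offer worth at least 0.71 times what the contractor would get by proposing next round; and vice versa.
This gives x = 40 − 0.71y and y = 40 − 0.86x, where x and y are each side's share when it proposes.
Hence (1 − 0.71·0.86)x = 40(1 − 0.71), i.e. 0.3894·x = 11.6.
x ≈ 29.7894; the contractor's share is 40 − x ≈ 10.2106.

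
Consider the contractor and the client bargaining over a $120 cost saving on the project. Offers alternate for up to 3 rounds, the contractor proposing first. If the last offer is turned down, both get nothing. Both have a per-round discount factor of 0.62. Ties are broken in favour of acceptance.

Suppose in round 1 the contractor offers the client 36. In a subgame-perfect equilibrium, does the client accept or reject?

Accept

Round 3 (the contractor proposes): rejection yields 0 for the client; the contractor offers 0 and keeps 120.
Round 2 (the client proposes): the contractor can get 120 next round, worth 0.62 × 120 = 74.4 now. The client offers 74.4 and keeps 120 − 74.4 = 45.6.
So by rejecting in round 1, the client gets 45.6 next round, worth 0.62 × 45.6 = 28.272 now.
Offer 36 ≥ 28.272, so the client accepts.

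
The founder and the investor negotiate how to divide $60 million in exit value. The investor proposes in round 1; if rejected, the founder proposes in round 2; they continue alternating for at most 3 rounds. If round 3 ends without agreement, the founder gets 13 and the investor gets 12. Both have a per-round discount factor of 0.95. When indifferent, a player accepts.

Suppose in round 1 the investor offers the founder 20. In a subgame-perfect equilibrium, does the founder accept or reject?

Accept

Round 3 (the investor proposes): the founder gets 13 if talks fail, so the investor offers 13 and keeps 47.
Round 2 (the founder proposes): the investor can get 47 next round, worth 0.95 × 47 = 44.65 now; the founder offers that and keeps 15.35.
So by rejecting in round 1, the founder gets 15.35 next round, worth 0.95 × 15.35 = 14.5825 now.
Offer 20 ≥ 14.5825, so the founder accepts.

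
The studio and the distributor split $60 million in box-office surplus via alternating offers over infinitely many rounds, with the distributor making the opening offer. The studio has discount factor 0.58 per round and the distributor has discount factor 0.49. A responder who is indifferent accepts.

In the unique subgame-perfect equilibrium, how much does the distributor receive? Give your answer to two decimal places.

In a stationary SPE each proposer offers the other exactly their discounted continuation value.
If the distributor keeps x when proposing and the studio keeps y when proposing, then x = 60 − 0.58y and y = 60 − 0.49x.
Solving: x = 60(1 − 0.58) / (1 − 0.49·0.58) = 25.2 / 0.7158 ≈ 35.2054.
The studio gets 60 − 35.2054 ≈ 24.7946.

35.21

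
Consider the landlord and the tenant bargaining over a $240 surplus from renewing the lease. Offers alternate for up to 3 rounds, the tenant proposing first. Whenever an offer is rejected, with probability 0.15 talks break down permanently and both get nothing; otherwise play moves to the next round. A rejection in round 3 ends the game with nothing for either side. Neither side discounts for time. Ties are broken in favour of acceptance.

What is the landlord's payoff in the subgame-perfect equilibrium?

Round 3 (the tenant proposes): rejection yields 0 for the landlord; the tenant offers 0 and keeps 240.
Round 2 (the landlord proposes): rejecting gives the tenant an expected 0.85 × 240 = 204, so the landlord offers 204, keeping 36.
Round 1 (the tenant proposes): rejecting gives the landlord an expected 0.85 × 36 = 30.6. The tenant offers 30.6 and keeps 240 − 30.6 = 209.4.

30.6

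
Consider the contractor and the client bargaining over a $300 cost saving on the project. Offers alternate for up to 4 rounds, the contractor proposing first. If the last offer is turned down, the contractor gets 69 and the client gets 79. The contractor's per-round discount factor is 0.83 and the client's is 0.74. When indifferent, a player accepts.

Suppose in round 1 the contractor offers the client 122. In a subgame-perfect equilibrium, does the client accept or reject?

Work out the client's continuation value if the offer is rejected.
Round 4 (the client proposes): the contractor gets 69 if talks fail, so the client offers 69 and keeps 231.
Round 3 (the contractor proposes): the client can get 231 next round, worth 0.74 × 231 = 170.94 now; the contractor offers that and keeps 129.06.
Round 2 (the client proposes): the contractor can get 129.06 next round, worth 0.83 × 129.06 = 107.1198 now; the client offers that and keeps 192.8802.
So by rejecting in round 1, the client gets 192.8802 next round, worth 0.74 × 192.8802 = 142.731348 now.
Offer 122 < 142.731348, so the client rejects.

Reject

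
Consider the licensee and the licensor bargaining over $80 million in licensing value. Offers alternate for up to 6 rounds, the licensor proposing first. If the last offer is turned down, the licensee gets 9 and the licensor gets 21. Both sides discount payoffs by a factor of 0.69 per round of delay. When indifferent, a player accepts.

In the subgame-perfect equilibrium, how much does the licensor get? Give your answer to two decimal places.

Round 6 (the licensee proposes): the licensor gets 21 if talks fail, so the licensee offers 21 and keeps 59.
Round 5 (the licensor proposes): the licensee can get 59 next round, worth 0.69 × 59 = 40.71 now. The licensor offers 40.71 and keeps 80 − 40.71 = 39.29.
Round 4 (the licensee proposes): the licensor can get 39.29 next round, worth 0.69 × 39.29 = 27.1101 now; the licensee offers that and keeps 52.8899.
Round 3 (the licensor proposes): the licensee can get 52.8899 next round, worth 0.69 × 52.8899 = 36.494031 now. The licensor offers 36.494031 and keeps 80 − 36.494031 = 43.505969.
Round 2 (the licensee proposes): the licensor can get 43.505969 next round, worth 0.69 × 43.505969 = 30.01911861 now; the licensee offers that and keeps 49.98088139.
Round 1 (the licensor proposes): the licensee can get 49.98088139 next round, worth 0.69 × 49.98088139 = 34.4868081591 now, so the licensor offers 34.4868081591, keeping 45.5131918409.

45.51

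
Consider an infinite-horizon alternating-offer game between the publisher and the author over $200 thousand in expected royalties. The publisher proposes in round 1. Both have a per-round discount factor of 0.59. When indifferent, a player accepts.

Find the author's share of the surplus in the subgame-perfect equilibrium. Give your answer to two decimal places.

When the publisher proposes, the author accepts any offer worth at least 0.59 times what the author would get by proposing next round; and vice versa.
This gives x = 200 − 0.59y and y = 200 − 0.59x, where x and y are each side's share when it proposes.
Hence (1 − 0.59·0.59)x = 200(1 − 0.59), i.e. 0.6519·x = 82.
x ≈ 125.7862; the author's share is 200 − x ≈ 74.2138.

74.21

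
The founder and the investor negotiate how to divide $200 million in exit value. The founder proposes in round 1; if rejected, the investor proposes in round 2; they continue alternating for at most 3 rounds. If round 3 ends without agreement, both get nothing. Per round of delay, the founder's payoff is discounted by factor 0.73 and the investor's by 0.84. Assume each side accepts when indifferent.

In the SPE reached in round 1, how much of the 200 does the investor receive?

45.36

Round 3 (the founder proposes): the investor will accept anything ≥ 0, so the founder offers 0 and keeps 200.
Round 2 (the investor proposes): the founder can get 200 next round, worth 0.73 × 200 = 146 now; the investor offers that and keeps 54.
Round 1 (the founder proposes): the investor can get 54 next round, worth 0.84 × 54 = 45.36 now, so the founder offers 45.36, keeping 154.64.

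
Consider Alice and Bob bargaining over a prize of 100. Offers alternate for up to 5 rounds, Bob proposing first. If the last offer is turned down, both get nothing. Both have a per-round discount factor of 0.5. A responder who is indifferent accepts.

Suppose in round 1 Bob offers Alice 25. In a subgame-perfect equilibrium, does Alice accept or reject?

Reject

Round 5 (Bob proposes): rejection yields 0 for Alice; Bob offers 0 and keeps 100.
Round 4 (Alice proposes): Bob can get 100 next round, worth 0.5 × 100 = 50 now; Alice offers that and keeps 50.
Round 3 (Bob proposes): Alice can get 50 next round, worth 0.5 × 50 = 25 now. Bob offers 25 and keeps 100 − 25 = 75.
Round 2 (Alice proposes): Bob can get 75 next round, worth 0.5 × 75 = 37.5 now; Alice offers that and keeps 62.5.
So by rejecting in round 1, Alice gets 62.5 next round, worth 0.5 × 62.5 = 31.25 now.
Offer 25 < 31.25, so Alice rejects.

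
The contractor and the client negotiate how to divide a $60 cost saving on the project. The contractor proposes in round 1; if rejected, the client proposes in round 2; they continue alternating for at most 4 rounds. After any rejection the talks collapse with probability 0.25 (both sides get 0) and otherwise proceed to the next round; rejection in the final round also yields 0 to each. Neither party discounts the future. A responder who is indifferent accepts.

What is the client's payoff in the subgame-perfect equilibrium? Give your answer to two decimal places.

36.56

By backward induction:
Round 4 (the client proposes): rejection yields 0 for the contractor; the client offers 0 and keeps 60.
Round 3 (the contractor proposes): rejecting gives the client an expected 0.75 × 60 = 45. The contractor offers 45 and keeps 60 − 45 = 15.
Round 2 (the client proposes): rejecting gives the contractor an expected 0.75 × 15 = 11.25; the client offers that and keeps 48.75.
Round 1 (the contractor proposes): rejecting gives the client an expected 0.75 × 48.75 = 36.5625. The contractor offers 36.5625 and keeps 60 − 36.5625 = 23.4375.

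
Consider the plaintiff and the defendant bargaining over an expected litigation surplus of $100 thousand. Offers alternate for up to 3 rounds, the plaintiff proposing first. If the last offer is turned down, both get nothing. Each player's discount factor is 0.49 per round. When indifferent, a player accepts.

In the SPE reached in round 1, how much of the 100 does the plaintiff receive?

Work backward from the last round.
Round 3 (the plaintiff proposes): rejection yields 0 for the defendant; the plaintiff offers 0 and keeps 100.
Round 2 (the defendant proposes): the plaintiff can get 100 next round, worth 0.49 × 100 = 49 now, so the defendant offers 49, keeping 51.
Round 1 (the plaintiff proposes): the defendant can get 51 next round, worth 0.49 × 51 = 24.99 now. The plaintiff offers 24.99 and keeps 100 − 24.99 = 75.01.

75.01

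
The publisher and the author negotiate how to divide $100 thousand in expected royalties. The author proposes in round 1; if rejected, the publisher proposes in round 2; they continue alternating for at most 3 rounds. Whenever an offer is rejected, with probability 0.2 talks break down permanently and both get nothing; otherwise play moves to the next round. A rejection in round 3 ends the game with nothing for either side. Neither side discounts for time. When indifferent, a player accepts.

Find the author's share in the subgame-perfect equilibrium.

Round 3 (the author proposes): rejection yields 0 for the publisher; the author offers 0 and keeps 100.
Round 2 (the publisher proposes): rejecting gives the author an expected 0.8 × 100 = 80. The publisher offers 80 and keeps 100 − 80 = 20.
Round 1 (the author proposes): rejecting gives the publisher an expected 0.8 × 20 = 16. The author offers 16 and keeps 100 − 16 = 84.

84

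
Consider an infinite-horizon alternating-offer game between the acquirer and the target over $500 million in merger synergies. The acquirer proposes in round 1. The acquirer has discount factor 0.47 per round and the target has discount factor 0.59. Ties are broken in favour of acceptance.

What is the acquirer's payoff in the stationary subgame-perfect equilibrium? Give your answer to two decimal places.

Let x be the acquirer's share when the acquirer proposes and y be the target's share when the target proposes.
The target accepts iff offered ≥ 0.59·y, so x = 500 − 0.59y. Symmetrically y = 500 − 0.47x.
Substituting: x = 500 − 0.59(500 − 0.47x), giving x(1 − 0.47·0.59) = 500(1 − 0.59).
So x = 500 × 0.41 / 0.7227 ≈ 283.6585, and the target receives 500 − x ≈ 216.3415.

283.66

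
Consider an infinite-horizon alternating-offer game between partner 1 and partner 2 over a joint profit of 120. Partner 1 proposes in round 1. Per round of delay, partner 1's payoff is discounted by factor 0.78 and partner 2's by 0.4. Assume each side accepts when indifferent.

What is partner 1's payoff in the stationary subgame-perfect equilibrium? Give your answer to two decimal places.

104.65

When partner 1 proposes, partner 2 accepts any offer worth at least 0.4 times what partner 2 would get by proposing next round; and vice versa.
This gives x = 120 − 0.4y and y = 120 − 0.78x, where x and y are each side's share when it proposes.
Hence (1 − 0.4·0.78)x = 120(1 − 0.4), i.e. 0.688·x = 72.
x ≈ 104.6512; partner 2's share is 120 − x ≈ 15.3488.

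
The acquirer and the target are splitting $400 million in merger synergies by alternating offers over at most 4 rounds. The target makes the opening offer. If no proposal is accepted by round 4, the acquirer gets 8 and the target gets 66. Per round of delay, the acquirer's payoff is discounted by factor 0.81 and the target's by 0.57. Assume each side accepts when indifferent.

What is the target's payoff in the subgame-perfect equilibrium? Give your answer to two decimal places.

135.77

Work backward from the last round.
Round 4 (the acquirer proposes): the target gets 66 if talks fail, so the acquirer offers 66 and keeps 334.
Round 3 (the target proposes): the acquirer can get 334 next round, worth 0.81 × 334 = 270.54 now. The target offers 270.54 and keeps 400 − 270.54 = 129.46.
Round 2 (the acquirer proposes): the target can get 129.46 next round, worth 0.57 × 129.46 = 73.7922 now; the acquirer offers that and keeps 326.2078.
Round 1 (the target proposes): the acquirer can get 326.2078 next round, worth 0.81 × 326.2078 = 264.228318 now, so the target offers 264.228318, keeping 135.771682.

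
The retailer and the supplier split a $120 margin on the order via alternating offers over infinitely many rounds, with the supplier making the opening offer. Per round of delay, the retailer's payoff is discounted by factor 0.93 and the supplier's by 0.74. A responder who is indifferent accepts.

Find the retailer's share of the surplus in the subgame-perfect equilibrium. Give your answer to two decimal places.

93.06

Let x be the supplier's share when the supplier proposes and y be the retailer's share when the retailer proposes.
The retailer accepts iff offered ≥ 0.93·y, so x = 120 − 0.93y. Symmetrically y = 120 − 0.74x.
Substituting: x = 120 − 0.93(120 − 0.74x), giving x(1 − 0.74·0.93) = 120(1 − 0.93).
So x = 120 × 0.07 / 0.3118 ≈ 26.9403, and the retailer receives 120 − x ≈ 93.0597.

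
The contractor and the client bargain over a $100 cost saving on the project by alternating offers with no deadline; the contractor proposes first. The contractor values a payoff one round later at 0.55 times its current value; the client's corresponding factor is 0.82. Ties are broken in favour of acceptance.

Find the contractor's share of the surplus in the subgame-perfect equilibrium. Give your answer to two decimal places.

Let x be the contractor's share when the contractor proposes and y be the client's share when the client proposes.
The client accepts iff offered ≥ 0.82·y, so x = 100 − 0.82y. Symmetrically y = 100 − 0.55x.
Substituting: x = 100 − 0.82(100 − 0.55x), giving x(1 − 0.55·0.82) = 100(1 − 0.82).
So x = 100 × 0.18 / 0.549 ≈ 32.7869, and the client receives 100 − x ≈ 67.2131.

32.79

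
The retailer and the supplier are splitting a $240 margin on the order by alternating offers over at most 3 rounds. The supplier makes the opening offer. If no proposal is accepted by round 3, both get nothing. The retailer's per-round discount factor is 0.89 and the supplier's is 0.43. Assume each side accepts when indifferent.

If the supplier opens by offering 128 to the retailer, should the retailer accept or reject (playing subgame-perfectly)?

Round 3 (the supplier proposes): rejection yields 0 for the retailer; the supplier offers 0 and keeps 240.
Round 2 (the retailer proposes): the supplier can get 240 next round, worth 0.43 × 240 = 103.2 now, so the retailer offers 103.2, keeping 136.8.
So by rejecting in round 1, the retailer gets 136.8 next round, worth 0.89 × 136.8 = 121.752 now.
Offer 128 ≥ 121.752, so the retailer accepts.

Accept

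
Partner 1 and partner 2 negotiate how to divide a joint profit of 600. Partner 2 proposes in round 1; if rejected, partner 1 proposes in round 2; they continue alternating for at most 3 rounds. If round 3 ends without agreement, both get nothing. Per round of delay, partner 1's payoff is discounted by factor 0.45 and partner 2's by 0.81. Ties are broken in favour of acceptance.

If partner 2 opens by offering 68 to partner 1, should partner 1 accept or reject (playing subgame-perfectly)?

Work out partner 1's continuation value if the offer is rejected.
Round 3 (partner 2 proposes): rejection yields 0 for partner 1; partner 2 offers 0 and keeps 600.
Round 2 (partner 1 proposes): partner 2 can get 600 next round, worth 0.81 × 600 = 486 now, so partner 1 offers 486, keeping 114.
So by rejecting in round 1, partner 1 gets 114 next round, worth 0.45 × 114 = 51.3 now.
Offer 68 ≥ 51.3, so partner 1 accepts.

Accept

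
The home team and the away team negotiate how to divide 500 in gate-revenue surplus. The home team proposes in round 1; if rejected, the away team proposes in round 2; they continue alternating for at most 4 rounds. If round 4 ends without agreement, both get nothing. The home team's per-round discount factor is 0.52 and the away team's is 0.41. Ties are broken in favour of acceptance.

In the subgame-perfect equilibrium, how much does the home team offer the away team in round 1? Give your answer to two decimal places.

142.11

Round 4 (the away team proposes): rejection yields 0 for the home team; the away team offers 0 and keeps 500.
Round 3 (the home team proposes): the away team can get 500 next round, worth 0.41 × 500 = 205 now, so the home team offers 205, keeping 295.
Round 2 (the away team proposes): the home team can get 295 next round, worth 0.52 × 295 = 153.4 now, so the away team offers 153.4, keeping 346.6.
Round 1 (the home team proposes): the away team can get 346.6 next round, worth 0.41 × 346.6 = 142.106 now, so the home team offers 142.106, keeping 357.894.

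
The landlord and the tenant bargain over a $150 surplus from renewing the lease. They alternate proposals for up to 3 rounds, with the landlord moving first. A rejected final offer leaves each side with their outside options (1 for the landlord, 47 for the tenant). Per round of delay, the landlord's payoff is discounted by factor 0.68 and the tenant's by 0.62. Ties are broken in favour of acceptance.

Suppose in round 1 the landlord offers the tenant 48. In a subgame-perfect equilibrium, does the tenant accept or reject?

Round 3 (the landlord proposes): the tenant gets 47 if talks fail, so the landlord offers 47 and keeps 103.
Round 2 (the tenant proposes): the landlord can get 103 next round, worth 0.68 × 103 = 70.04 now, so the tenant offers 70.04, keeping 79.96.
So by rejecting in round 1, the tenant gets 79.96 next round, worth 0.62 × 79.96 = 49.5752 now.
Offer 48 < 49.5752, so the tenant rejects.

Reject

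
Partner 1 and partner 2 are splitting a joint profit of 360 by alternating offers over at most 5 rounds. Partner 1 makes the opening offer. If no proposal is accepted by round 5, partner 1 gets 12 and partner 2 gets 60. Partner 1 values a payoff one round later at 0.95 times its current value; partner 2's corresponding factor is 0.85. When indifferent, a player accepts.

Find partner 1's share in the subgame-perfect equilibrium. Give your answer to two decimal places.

293.22

Round 5 (partner 1 proposes): partner 2 gets 60 if talks fail, so partner 1 offers 60 and keeps 300.
Round 4 (partner 2 proposes): partner 1 can get 300 next round, worth 0.95 × 300 = 285 now; partner 2 offers that and keeps 75.
Round 3 (partner 1 proposes): partner 2 can get 75 next round, worth 0.85 × 75 = 63.75 now; partner 1 offers that and keeps 296.25.
Round 2 (partner 2 proposes): partner 1 can get 296.25 next round, worth 0.95 × 296.25 = 281.4375 now. Partner 2 offers 281.4375 and keeps 360 − 281.4375 = 78.5625.
Round 1 (partner 1 proposes): partner 2 can get 78.5625 next round, worth 0.85 × 78.5625 = 66.778125 now; partner 1 offers that and keeps 293.221875.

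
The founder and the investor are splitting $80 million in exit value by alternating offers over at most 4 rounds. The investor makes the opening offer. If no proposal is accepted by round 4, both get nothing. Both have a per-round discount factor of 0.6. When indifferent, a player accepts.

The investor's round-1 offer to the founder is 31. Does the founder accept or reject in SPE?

Round 4 (the founder proposes): rejection yields 0 for the investor; the founder offers 0 and keeps 80.
Round 3 (the investor proposes): the founder can get 80 next round, worth 0.6 × 80 = 48 now. The investor offers 48 and keeps 80 − 48 = 32.
Round 2 (the founder proposes): the investor can get 32 next round, worth 0.6 × 32 = 19.2 now. The founder offers 19.2 and keeps 80 − 19.2 = 60.8.
So by rejecting in round 1, the founder gets 60.8 next round, worth 0.6 × 60.8 = 36.48 now.
Offer 31 < 36.48, so the founder rejects.

Reject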